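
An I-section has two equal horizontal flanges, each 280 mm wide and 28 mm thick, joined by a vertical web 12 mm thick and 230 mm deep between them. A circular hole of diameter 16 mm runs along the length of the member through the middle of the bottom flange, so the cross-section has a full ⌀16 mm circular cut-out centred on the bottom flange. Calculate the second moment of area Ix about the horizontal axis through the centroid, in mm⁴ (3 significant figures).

Decompose the section into non-overlapping parts with the origin at the bottom-left of its bounding rectangle.
Bottom flange: 280 × 28, A = 7 840 mm², y = 14 mm, Ī = 512 213 mm⁴.
Web: 12 × 230, A = 2 760 mm², y = 143 mm, Ī = 12 167 000 mm⁴.
Top flange: 280 × 28, A = 7 840 mm², y = 272 mm, Ī = 512 213 mm⁴.
Hole (subtracted): ⌀16, A = 201.06 mm², y = 14 mm, Ī = 3 217 mm⁴.
Centroid: ȳ = ΣA·y / ΣA = 144.42 mm.
Transfer each piece to the horizontal axis through the centroid using Ī + A·d² with d = y − 144.42:
  bottom flange: d = -130.42 mm → contributes +133 869 951 mm⁴
  web: d = -1.4221 mm → contributes +12 172 581 mm⁴
  top flange: d = 127.58 mm → contributes +128 117 065 mm⁴
  hole: d = -130.42 mm → contributes −3 423 263 mm⁴
Total I = 270 736 334 mm⁴.

Ix ≈ 2.71 × 10⁸ mm⁴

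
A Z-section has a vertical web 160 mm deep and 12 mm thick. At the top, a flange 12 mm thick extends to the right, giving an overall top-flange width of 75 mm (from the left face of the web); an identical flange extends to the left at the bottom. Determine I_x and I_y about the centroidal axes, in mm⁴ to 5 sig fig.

Break the section into simple shapes (no overlaps), measuring from the bottom-left corner of the bounding box.
Web: 12 × 160, A = 1 920 mm², y = 80 mm, Ī = 4 096 000 mm⁴.
Top flange (beyond web): 63 × 12, A = 756 mm², y = 154 mm, Ī = 9 072 mm⁴.
Bottom flange (beyond web): 63 × 12, A = 756 mm², y = 6 mm, Ī = 9 072 mm⁴.
Centroid: ȳ = ΣA·y / ΣA = 80 mm.
Transfer each piece to the centroidal x-axis using Ī + A·d² with d = y − 80:
  web: d = 0 mm → contributes +4 096 000 mm⁴
  top flange (beyond web): d = 74 mm → contributes +4 148 928 mm⁴
  bottom flange (beyond web): d = -74 mm → contributes +4 148 928 mm⁴
Total I = 12 393 856 mm⁴.
For the y-axis: x̄ = 69 mm.
Repeating about the centroidal y-axis gives I_y = 2 649 384 mm⁴.

I_x ≈ 1.2394 × 10⁷ mm⁴, I_y ≈ 2.6494 × 10⁶ mm⁴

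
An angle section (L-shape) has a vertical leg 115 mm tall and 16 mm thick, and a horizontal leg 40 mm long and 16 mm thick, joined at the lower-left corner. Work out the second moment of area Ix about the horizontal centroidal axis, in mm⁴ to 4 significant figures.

Ix ≈ 2.814 × 10⁶ mm⁴

Break the section into simple shapes (no overlaps), measuring from the bottom-left corner of the bounding box.
Vertical leg: 16 × 115, A = 1 840 mm², y = 57.5 mm, Ī = 2 027 833 mm⁴.
Horizontal leg (remainder): 24 × 16, A = 384 mm², y = 8 mm, Ī = 8 192 mm⁴.
Centroid: ȳ = ΣA·y / ΣA = 48.9532 mm.
Transfer each piece to the horizontal centroidal axis using Ī + A·d² with d = y − 48.9532:
  vertical leg: d = 8.54676 mm → contributes +2 162 240 mm⁴
  horizontal leg (remainder): d = -40.9532 mm → contributes +652 224 mm⁴
Total I = 2 814 464 mm⁴.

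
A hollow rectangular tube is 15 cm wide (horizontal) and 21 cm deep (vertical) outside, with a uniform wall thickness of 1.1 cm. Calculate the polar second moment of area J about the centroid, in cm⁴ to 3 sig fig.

Split into non-overlapping primitives; take the origin at the lower-left of the bounding box.
Outer rectangle: 15 × 21, A = 315 cm², y = 10.5 cm, Ī = 11 576 cm⁴.
Inner void (subtracted): 12.8 × 18.8, A = 240.64 cm², y = 10.5 cm, Ī = 7087.7 cm⁴.
By symmetry the centroid is at mid-height, ȳ = 10.5 cm.
All pieces are centred on the centroidal x-axis, so I = ΣĪ (holes subtracted) = 4488.6 cm⁴.
Repeating about the centroidal y-axis gives I_y = 2620.7 cm⁴.
Polar second moment: J = I_x + I_y = 7109.3 cm⁴.

J ≈ 7110 cm⁴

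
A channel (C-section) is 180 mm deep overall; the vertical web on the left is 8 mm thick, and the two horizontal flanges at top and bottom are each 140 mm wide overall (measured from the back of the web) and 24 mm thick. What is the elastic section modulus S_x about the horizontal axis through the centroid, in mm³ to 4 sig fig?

Break the section into simple shapes (no overlaps), measuring from the bottom-left corner of the bounding box.
Web: 8 × 180, A = 1 440 mm², y = 90 mm, Ī = 3 888 000 mm⁴.
Top flange (beyond web): 132 × 24, A = 3 168 mm², y = 168 mm, Ī = 152 064 mm⁴.
Bottom flange (beyond web): 132 × 24, A = 3 168 mm², y = 12 mm, Ī = 152 064 mm⁴.
By symmetry the centroid is at mid-height, ȳ = 90 mm.
Transfer each piece to the horizontal axis through the centroid using Ī + A·d² with d = y − 90:
  web: d = 0 mm → contributes +3 888 000 mm⁴
  top flange (beyond web): d = 78 mm → contributes +19 426 176 mm⁴
  bottom flange (beyond web): d = -78 mm → contributes +19 426 176 mm⁴
Total I = 42 740 352 mm⁴.
Extreme fibre distance c = 90 mm; S = I/c = 474 893 mm³.

S_x ≈ 4.749 × 10⁵ mm³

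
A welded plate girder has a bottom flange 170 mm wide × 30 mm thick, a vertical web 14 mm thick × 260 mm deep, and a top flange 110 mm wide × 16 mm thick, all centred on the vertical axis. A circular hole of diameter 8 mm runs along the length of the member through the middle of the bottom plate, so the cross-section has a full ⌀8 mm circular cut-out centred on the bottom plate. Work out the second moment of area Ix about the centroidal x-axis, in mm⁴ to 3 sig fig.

Ix ≈ 1.38 × 10⁸ mm⁴

Treat the section as a set of non-overlapping primitives; coordinates are from the bounding-box lower-left.
Bottom plate: 170 × 30, A = 5 100 mm², y = 15 mm, Ī = 382 500 mm⁴.
Web plate: 14 × 260, A = 3 640 mm², y = 160 mm, Ī = 20 505 333 mm⁴.
Top plate: 110 × 16, A = 1 760 mm², y = 298 mm, Ī = 37 547 mm⁴.
Hole (subtracted): ⌀8, A = 50.265 mm², y = 15 mm, Ī = 201.06 mm⁴.
Centroid: ȳ = ΣA·y / ΣA = 113.17 mm.
Transfer each piece to the centroidal x-axis using Ī + A·d² with d = y − 113.17:
  bottom plate: d = -98.173 mm → contributes +49 535 812 mm⁴
  web plate: d = 46.827 mm → contributes +28 487 067 mm⁴
  top plate: d = 184.83 mm → contributes +60 161 053 mm⁴
  hole: d = -98.173 mm → contributes −484 655 mm⁴
Total I = 137 699 277 mm⁴.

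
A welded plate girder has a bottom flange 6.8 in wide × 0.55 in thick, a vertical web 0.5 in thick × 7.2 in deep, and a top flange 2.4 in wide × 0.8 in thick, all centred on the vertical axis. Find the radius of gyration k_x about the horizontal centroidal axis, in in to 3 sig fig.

Split into non-overlapping primitives; take the origin at the lower-left of the bounding box.
Bottom plate: 6.8 × 0.55, A = 3.74 in², y = 0.275 in, Ī = 0.094279 in⁴.
Web plate: 0.5 × 7.2, A = 3.6 in², y = 4.15 in, Ī = 15.552 in⁴.
Top plate: 2.4 × 0.8, A = 1.92 in², y = 8.15 in, Ī = 0.1024 in⁴.
Centroid: ȳ = ΣA·y / ΣA = 3.4143 in.
Transfer each piece to the horizontal centroidal axis using Ī + A·d² with d = y − 3.4143:
  bottom plate: d = -3.1393 in → contributes +36.953 in⁴
  web plate: d = 0.73569 in → contributes +17.5 in⁴
  top plate: d = 4.7357 in → contributes +43.162 in⁴
Total I = 97.615 in⁴.
Radius of gyration: k = √(I/A) = √(97.615 / 9.26) = 3.2468 in.

k_x ≈ 3.25 in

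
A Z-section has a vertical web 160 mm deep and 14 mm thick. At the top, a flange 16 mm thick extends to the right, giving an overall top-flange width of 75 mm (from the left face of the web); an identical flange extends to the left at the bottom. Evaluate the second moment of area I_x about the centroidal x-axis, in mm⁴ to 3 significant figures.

I_x ≈ 1.49 × 10⁷ mm⁴

Decompose the section into non-overlapping parts with the origin at the bottom-left of its bounding rectangle.
Web: 14 × 160, A = 2 240 mm², y = 80 mm, Ī = 4 778 667 mm⁴.
Top flange (beyond web): 61 × 16, A = 976 mm², y = 152 mm, Ī = 20 821 mm⁴.
Bottom flange (beyond web): 61 × 16, A = 976 mm², y = 8 mm, Ī = 20 821 mm⁴.
Centroid: ȳ = ΣA·y / ΣA = 80 mm.
Transfer each piece to the centroidal x-axis using Ī + A·d² with d = y − 80:
  web: d = 0 mm → contributes +4 778 667 mm⁴
  top flange (beyond web): d = 72 mm → contributes +5 080 405 mm⁴
  bottom flange (beyond web): d = -72 mm → contributes +5 080 405 mm⁴
Total I = 14 939 477 mm⁴.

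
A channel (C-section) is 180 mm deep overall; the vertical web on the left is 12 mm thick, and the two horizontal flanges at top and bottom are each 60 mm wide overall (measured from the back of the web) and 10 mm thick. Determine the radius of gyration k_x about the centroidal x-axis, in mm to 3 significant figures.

Decompose the section into non-overlapping parts with the origin at the bottom-left of its bounding rectangle.
Web: 12 × 180, A = 2 160 mm², y = 90 mm, Ī = 5 832 000 mm⁴.
Top flange (beyond web): 48 × 10, A = 480 mm², y = 175 mm, Ī = 4 000 mm⁴.
Bottom flange (beyond web): 48 × 10, A = 480 mm², y = 5 mm, Ī = 4 000 mm⁴.
By symmetry the centroid is at mid-height, ȳ = 90 mm.
Transfer each piece to the centroidal x-axis using Ī + A·d² with d = y − 90:
  web: d = 0 mm → contributes +5 832 000 mm⁴
  top flange (beyond web): d = 85 mm → contributes +3 472 000 mm⁴
  bottom flange (beyond web): d = -85 mm → contributes +3 472 000 mm⁴
Total I = 12 776 000 mm⁴.
Radius of gyration: k = √(I/A) = √(12 776 000 / 3 120) = 63.991 mm.

k_x ≈ 64.0 mm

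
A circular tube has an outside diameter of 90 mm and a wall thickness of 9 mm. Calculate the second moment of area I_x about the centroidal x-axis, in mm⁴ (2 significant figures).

I_x ≈ 1.9 × 10⁶ mm⁴

Break the section into simple shapes (no overlaps), measuring from the bottom-left corner of the bounding box.
Outer circle: ⌀90, A = 6 362 mm², y = 45 mm, Ī = 3 220 623 mm⁴.
Bore (subtracted): ⌀72, A = 4 072 mm², y = 45 mm, Ī = 1 319 167 mm⁴.
By symmetry the centroid is at mid-height, ȳ = 45 mm.
All pieces are centred on the centroidal x-axis, so I = ΣĪ (holes subtracted) = 1 901 456 mm⁴.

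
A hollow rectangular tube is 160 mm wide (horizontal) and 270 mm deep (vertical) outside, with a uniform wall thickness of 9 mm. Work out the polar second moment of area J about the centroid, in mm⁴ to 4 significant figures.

Break the section into simple shapes (no overlaps), measuring from the bottom-left corner of the bounding box.
Outer rectangle: 160 × 270, A = 43 200 mm², y = 135 mm, Ī = 262 440 000 mm⁴.
Inner void (subtracted): 142 × 252, A = 35 784 mm², y = 135 mm, Ī = 189 368 928 mm⁴.
By symmetry the centroid is at mid-height, ȳ = 135 mm.
All pieces are centred on the centroidal x-axis, so I = ΣĪ (holes subtracted) = 73 071 072 mm⁴.
Repeating about the centroidal y-axis gives I_y = 32 030 952 mm⁴.
Polar second moment: J = I_x + I_y = 105 102 024 mm⁴.

J ≈ 1.051 × 10⁸ mm⁴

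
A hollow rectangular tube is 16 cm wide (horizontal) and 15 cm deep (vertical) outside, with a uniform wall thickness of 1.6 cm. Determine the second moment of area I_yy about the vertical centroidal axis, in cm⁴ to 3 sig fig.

Treat the section as a set of non-overlapping primitives; coordinates are from the bounding-box lower-left.
Outer rectangle: 16 × 15, A = 240 cm², x = 8 cm, Ī = 5 120 cm⁴.
Inner void (subtracted): 12.8 × 11.8, A = 151.04 cm², x = 8 cm, Ī = 2062.2 cm⁴.
By symmetry the centroid is at mid-width, x̄ = 8 cm.
All pieces are centred on the vertical centroidal axis, so I = ΣĪ (holes subtracted) = 3057.8 cm⁴.

I_yy ≈ 3060 cm⁴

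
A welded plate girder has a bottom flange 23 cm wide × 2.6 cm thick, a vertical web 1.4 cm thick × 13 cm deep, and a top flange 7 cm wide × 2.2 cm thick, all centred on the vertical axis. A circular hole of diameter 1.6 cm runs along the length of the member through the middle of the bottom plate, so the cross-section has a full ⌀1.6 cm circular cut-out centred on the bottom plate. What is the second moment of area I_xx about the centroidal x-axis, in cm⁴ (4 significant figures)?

Decompose the section into non-overlapping parts with the origin at the bottom-left of its bounding rectangle.
Bottom plate: 23 × 2.6, A = 59.8 cm², y = 1.3 cm, Ī = 33.6873 cm⁴.
Web plate: 1.4 × 13, A = 18.2 cm², y = 9.1 cm, Ī = 256.317 cm⁴.
Top plate: 7 × 2.2, A = 15.4 cm², y = 16.7 cm, Ī = 6.21133 cm⁴.
Hole (subtracted): ⌀1.6, A = 2.01062 cm², y = 1.3 cm, Ī = 0.321699 cm⁴.
Centroid: ȳ = ΣA·y / ΣA = 5.4484 cm.
Transfer each piece to the centroidal x-axis using Ī + A·d² with d = y − 5.4484:
  bottom plate: d = -4.1484 cm → contributes +1062.8 cm⁴
  web plate: d = 3.6516 cm → contributes +498.998 cm⁴
  top plate: d = 11.2516 cm → contributes +1955.83 cm⁴
  hole: d = -4.1484 cm → contributes −34.9229 cm⁴
Total I = 3482.7 cm⁴.

I_xx ≈ 3483 cm⁴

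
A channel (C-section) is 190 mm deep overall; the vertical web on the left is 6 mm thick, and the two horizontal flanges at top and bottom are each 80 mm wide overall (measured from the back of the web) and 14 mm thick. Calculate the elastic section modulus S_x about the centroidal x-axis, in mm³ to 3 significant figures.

Break the section into simple shapes (no overlaps), measuring from the bottom-left corner of the bounding box.
Web: 6 × 190, A = 1 140 mm², y = 95 mm, Ī = 3 429 500 mm⁴.
Top flange (beyond web): 74 × 14, A = 1 036 mm², y = 183 mm, Ī = 16 921 mm⁴.
Bottom flange (beyond web): 74 × 14, A = 1 036 mm², y = 7 mm, Ī = 16 921 mm⁴.
By symmetry the centroid is at mid-height, ȳ = 95 mm.
Transfer each piece to the centroidal x-axis using Ī + A·d² with d = y − 95:
  web: d = 0 mm → contributes +3 429 500 mm⁴
  top flange (beyond web): d = 88 mm → contributes +8 039 705 mm⁴
  bottom flange (beyond web): d = -88 mm → contributes +8 039 705 mm⁴
Total I = 19 508 911 mm⁴.
Extreme fibre distance c = 95 mm; S = I/c = 205 357 mm³.

S_x ≈ 2.05 × 10⁵ mm³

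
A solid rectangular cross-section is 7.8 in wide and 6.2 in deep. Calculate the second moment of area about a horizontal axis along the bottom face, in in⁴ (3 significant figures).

The section: 7.8 × 6.2, A = 48.36 in², y = 3.1 in, Ī = 154.91 in⁴.
Transfer it to the base of the section using Ī + A·d² with d = y − 0:
  the section: d = 3.1 in → contributes +619.65 in⁴
Total I = 619.65 in⁴.

I_base ≈ 620 in⁴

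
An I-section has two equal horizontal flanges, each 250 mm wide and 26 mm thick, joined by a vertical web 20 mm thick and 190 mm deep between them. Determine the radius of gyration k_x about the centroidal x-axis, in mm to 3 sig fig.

Break the section into simple shapes (no overlaps), measuring from the bottom-left corner of the bounding box.
Bottom flange: 250 × 26, A = 6 500 mm², y = 13 mm, Ī = 366 167 mm⁴.
Web: 20 × 190, A = 3 800 mm², y = 121 mm, Ī = 11 431 667 mm⁴.
Top flange: 250 × 26, A = 6 500 mm², y = 229 mm, Ī = 366 167 mm⁴.
By symmetry the centroid is at mid-height, ȳ = 121 mm.
Transfer each piece to the centroidal x-axis using Ī + A·d² with d = y − 121:
  bottom flange: d = -108 mm → contributes +76 182 167 mm⁴
  web: d = 0 mm → contributes +11 431 667 mm⁴
  top flange: d = 108 mm → contributes +76 182 167 mm⁴
Total I = 163 796 000 mm⁴.
Radius of gyration: k = √(I/A) = √(163 796 000 / 16 800) = 98.741 mm.

k_x ≈ 98.7 mm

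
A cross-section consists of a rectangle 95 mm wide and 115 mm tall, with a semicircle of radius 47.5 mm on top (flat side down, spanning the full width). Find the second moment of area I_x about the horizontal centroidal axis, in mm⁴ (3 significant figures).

I_x ≈ 2.87 × 10⁷ mm⁴

Break the section into simple shapes (no overlaps), measuring from the bottom-left corner of the bounding box.
Rectangular body: 95 × 115, A = 10 925 mm², y = 57.5 mm, Ī = 12 040 260 mm⁴.
Semicircular cap: semicircle r = 47.5, A = 3544.1 mm², y = 135.16 mm, Ī = 558 736 mm⁴.
Centroid: ȳ = ΣA·y / ΣA = 76.522 mm.
Transfer each piece to the horizontal centroidal axis using Ī + A·d² with d = y − 76.522:
  rectangular body: d = -19.022 mm → contributes +15 993 404 mm⁴
  semicircular cap: d = 58.637 mm → contributes +12 744 618 mm⁴
Total I = 28 738 023 mm⁴.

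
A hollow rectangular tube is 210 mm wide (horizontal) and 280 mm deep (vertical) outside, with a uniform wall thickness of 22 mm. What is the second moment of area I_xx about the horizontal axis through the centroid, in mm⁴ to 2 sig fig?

I_xx ≈ 2.0 × 10⁸ mm⁴

Treat the section as a set of non-overlapping primitives; coordinates are from the bounding-box lower-left.
Outer rectangle: 210 × 280, A = 58 800 mm², y = 140 mm, Ī = 384 160 000 mm⁴.
Inner void (subtracted): 166 × 236, A = 39 176 mm², y = 140 mm, Ī = 181 828 875 mm⁴.
By symmetry the centroid is at mid-height, ȳ = 140 mm.
All pieces are centred on the horizontal axis through the centroid, so I = ΣĪ (holes subtracted) = 202 331 125 mm⁴.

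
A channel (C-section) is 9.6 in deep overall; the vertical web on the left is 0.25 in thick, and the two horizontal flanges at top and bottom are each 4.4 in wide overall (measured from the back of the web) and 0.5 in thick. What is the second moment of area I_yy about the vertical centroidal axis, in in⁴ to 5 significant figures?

I_yy ≈ 13.328 in⁴

Split into non-overlapping primitives; take the origin at the lower-left of the bounding box.
Web: 0.25 × 9.6, A = 2.4 in², x = 0.125 in, Ī = 0.0125 in⁴.
Top flange (beyond web): 4.15 × 0.5, A = 2.075 in², x = 2.325 in, Ī = 2.978057 in⁴.
Bottom flange (beyond web): 4.15 × 0.5, A = 2.075 in², x = 2.325 in, Ī = 2.978057 in⁴.
Centroid: x̄ = ΣA·x / ΣA = 1.518893 in.
Transfer each piece to the vertical centroidal axis using Ī + A·d² with d = x − 1.518893:
  web: d = -1.393893 in → contributes +4.675551 in⁴
  top flange (beyond web): d = 0.8061069 in → contributes +4.326409 in⁴
  bottom flange (beyond web): d = 0.8061069 in → contributes +4.326409 in⁴
Total I = 13.32837 in⁴.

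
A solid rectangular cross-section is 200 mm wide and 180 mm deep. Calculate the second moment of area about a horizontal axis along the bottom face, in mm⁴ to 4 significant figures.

I_base ≈ 3.888 × 10⁸ mm⁴

The section: 200 × 180, A = 36 000 mm², y = 90 mm, Ī = 97 200 000 mm⁴.
Transfer it to the base of the section using Ī + A·d² with d = y − 0:
  the section: d = 90 mm → contributes +388 800 000 mm⁴
Total I = 388 800 000 mm⁴.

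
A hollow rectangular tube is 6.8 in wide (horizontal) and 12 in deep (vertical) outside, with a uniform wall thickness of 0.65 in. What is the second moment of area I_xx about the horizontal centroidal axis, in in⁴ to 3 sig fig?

Decompose the section into non-overlapping parts with the origin at the bottom-left of its bounding rectangle.
Outer rectangle: 6.8 × 12, A = 81.6 in², y = 6 in, Ī = 979.2 in⁴.
Inner void (subtracted): 5.5 × 10.7, A = 58.85 in², y = 6 in, Ī = 561.48 in⁴.
By symmetry the centroid is at mid-height, ȳ = 6 in.
All pieces are centred on the horizontal centroidal axis, so I = ΣĪ (holes subtracted) = 417.72 in⁴.

I_xx ≈ 418 in⁴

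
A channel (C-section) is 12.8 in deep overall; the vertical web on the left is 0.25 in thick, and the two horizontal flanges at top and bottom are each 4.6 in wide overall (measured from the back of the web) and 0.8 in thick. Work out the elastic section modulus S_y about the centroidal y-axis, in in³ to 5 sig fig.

S_y ≈ 7.7906 in³

Treat the section as a set of non-overlapping primitives; coordinates are from the bounding-box lower-left.
Web: 0.25 × 12.8, A = 3.2 in², x = 0.125 in, Ī = 0.01666667 in⁴.
Top flange (beyond web): 4.35 × 0.8, A = 3.48 in², x = 2.425 in, Ī = 5.487525 in⁴.
Bottom flange (beyond web): 4.35 × 0.8, A = 3.48 in², x = 2.425 in, Ī = 5.487525 in⁴.
Centroid: x̄ = ΣA·x / ΣA = 1.700591 in.
Transfer each piece to the centroidal y-axis using Ī + A·d² with d = x − 1.700591:
  web: d = -1.575591 in → contributes +7.960621 in⁴
  top flange (beyond web): d = 0.7244094 in → contributes +7.313721 in⁴
  bottom flange (beyond web): d = 0.7244094 in → contributes +7.313721 in⁴
Total I = 22.58806 in⁴.
Extreme fibre distance c = 2.899409 in; S = I/c = 7.790574 in³.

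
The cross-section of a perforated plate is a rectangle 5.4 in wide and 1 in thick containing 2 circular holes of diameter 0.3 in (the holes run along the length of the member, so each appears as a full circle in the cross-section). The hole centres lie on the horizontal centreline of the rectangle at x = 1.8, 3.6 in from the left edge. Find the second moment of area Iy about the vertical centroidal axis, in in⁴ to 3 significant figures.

Iy ≈ 13.0 in⁴

Treat the section as a set of non-overlapping primitives; coordinates are from the bounding-box lower-left.
Plate: 5.4 × 1, A = 5.4 in², x = 2.7 in, Ī = 13.122 in⁴.
Hole 1 (subtracted): ⌀0.3, A = 0.070686 in², x = 1.8 in, Ī = 0.00039761 in⁴.
Hole 2 (subtracted): ⌀0.3, A = 0.070686 in², x = 3.6 in, Ī = 0.00039761 in⁴.
By symmetry the centroid is at mid-width, x̄ = 2.7 in.
Transfer each piece to the vertical centroidal axis using Ī + A·d² with d = x − 2.7:
  plate: d = 0 in → contributes +13.122 in⁴
  hole 1: d = -0.9 in → contributes −0.057653 in⁴
  hole 2: d = 0.9 in → contributes −0.057653 in⁴
Total I = 13.007 in⁴.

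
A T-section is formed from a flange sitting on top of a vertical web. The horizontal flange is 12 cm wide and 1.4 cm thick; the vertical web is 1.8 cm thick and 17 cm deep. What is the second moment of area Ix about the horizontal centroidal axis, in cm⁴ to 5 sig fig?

Ix ≈ 1657.7 cm⁴

Split into non-overlapping primitives; take the origin at the lower-left of the bounding box.
Flange: 12 × 1.4, A = 16.8 cm², y = 17.7 cm, Ī = 2.744 cm⁴.
Web: 1.8 × 17, A = 30.6 cm², y = 8.5 cm, Ī = 736.95 cm⁴.
Centroid: ȳ = ΣA·y / ΣA = 11.76076 cm.
Transfer each piece to the horizontal centroidal axis using Ī + A·d² with d = y − 11.76076:
  flange: d = 5.939241 cm → contributes +595.3569 cm⁴
  web: d = -3.260759 cm → contributes +1062.306 cm⁴
Total I = 1657.663 cm⁴.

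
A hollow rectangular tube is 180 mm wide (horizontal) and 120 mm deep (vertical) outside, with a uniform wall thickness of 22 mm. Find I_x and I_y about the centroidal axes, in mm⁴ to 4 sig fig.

I_x ≈ 2.094 × 10⁷ mm⁴, I_y ≈ 4.239 × 10⁷ mm⁴

Break the section into simple shapes (no overlaps), measuring from the bottom-left corner of the bounding box.
Outer rectangle: 180 × 120, A = 21 600 mm², y = 60 mm, Ī = 25 920 000 mm⁴.
Inner void (subtracted): 136 × 76, A = 10 336 mm², y = 60 mm, Ī = 4 975 061 mm⁴.
By symmetry the centroid is at mid-height, ȳ = 60 mm.
All pieces are centred on the centroidal x-axis, so I = ΣĪ (holes subtracted) = 20 944 939 mm⁴.
Repeating about the centroidal y-axis gives I_y = 42 388 779 mm⁴.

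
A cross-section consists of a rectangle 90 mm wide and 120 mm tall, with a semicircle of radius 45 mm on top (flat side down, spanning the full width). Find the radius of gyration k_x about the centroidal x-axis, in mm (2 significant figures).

Treat the section as a set of non-overlapping primitives; coordinates are from the bounding-box lower-left.
Rectangular body: 90 × 120, A = 10 800 mm², y = 60 mm, Ī = 12 960 000 mm⁴.
Semicircular cap: semicircle r = 45, A = 3 181 mm², y = 139.1 mm, Ī = 450 072 mm⁴.
Centroid: ȳ = ΣA·y / ΣA = 78 mm.
Transfer each piece to the centroidal x-axis using Ī + A·d² with d = y − 78:
  rectangular body: d = -18 mm → contributes +16 457 705 mm⁴
  semicircular cap: d = 61.1 mm → contributes +12 325 848 mm⁴
Total I = 28 783 553 mm⁴.
Radius of gyration: k = √(I/A) = √(28 783 553 / 13 981) = 45.37 mm.

k_x ≈ 45 mm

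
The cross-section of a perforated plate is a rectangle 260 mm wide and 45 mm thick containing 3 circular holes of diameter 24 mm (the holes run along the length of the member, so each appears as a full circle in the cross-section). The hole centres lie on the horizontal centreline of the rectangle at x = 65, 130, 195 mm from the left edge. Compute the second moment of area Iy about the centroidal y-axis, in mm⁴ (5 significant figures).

Iy ≈ 6.2038 × 10⁷ mm⁴

Decompose the section into non-overlapping parts with the origin at the bottom-left of its bounding rectangle.
Plate: 260 × 45, A = 11 700 mm², x = 130 mm, Ī = 65 910 000 mm⁴.
Hole 1 (subtracted): ⌀24, A = 452.3893 mm², x = 65 mm, Ī = 16286.02 mm⁴.
Hole 2 (subtracted): ⌀24, A = 452.3893 mm², x = 130 mm, Ī = 16286.02 mm⁴.
Hole 3 (subtracted): ⌀24, A = 452.3893 mm², x = 195 mm, Ī = 16286.02 mm⁴.
By symmetry the centroid is at mid-width, x̄ = 130 mm.
Transfer each piece to the centroidal y-axis using Ī + A·d² with d = x − 130:
  plate: d = 0 mm → contributes +65 910 000 mm⁴
  hole 1: d = -65 mm → contributes −1 927 631 mm⁴
  hole 2: d = 0 mm → contributes −16286.02 mm⁴
  hole 3: d = 65 mm → contributes −1 927 631 mm⁴
Total I = 62 038 452 mm⁴.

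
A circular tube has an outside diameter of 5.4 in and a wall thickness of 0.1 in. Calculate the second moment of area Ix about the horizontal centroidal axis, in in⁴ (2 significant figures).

Break the section into simple shapes (no overlaps), measuring from the bottom-left corner of the bounding box.
Outer circle: ⌀5.4, A = 22.9 in², y = 2.7 in, Ī = 41.74 in⁴.
Bore (subtracted): ⌀5.2, A = 21.24 in², y = 2.7 in, Ī = 35.89 in⁴.
By symmetry the centroid is at mid-height, ȳ = 2.7 in.
All pieces are centred on the horizontal centroidal axis, so I = ΣĪ (holes subtracted) = 5.848 in⁴.

Ix ≈ 5.8 in⁴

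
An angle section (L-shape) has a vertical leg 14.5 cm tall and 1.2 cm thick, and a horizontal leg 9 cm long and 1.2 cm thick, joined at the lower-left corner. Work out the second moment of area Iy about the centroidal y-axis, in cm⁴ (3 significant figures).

Iy ≈ 173 cm⁴

Break the section into simple shapes (no overlaps), measuring from the bottom-left corner of the bounding box.
Vertical leg: 1.2 × 14.5, A = 17.4 cm², x = 0.6 cm, Ī = 2.088 cm⁴.
Horizontal leg (remainder): 7.8 × 1.2, A = 9.36 cm², x = 5.1 cm, Ī = 47.455 cm⁴.
Centroid: x̄ = ΣA·x / ΣA = 2.174 cm.
Transfer each piece to the centroidal y-axis using Ī + A·d² with d = x − 2.174:
  vertical leg: d = -1.574 cm → contributes +45.196 cm⁴
  horizontal leg (remainder): d = 2.926 cm → contributes +127.59 cm⁴
Total I = 172.79 cm⁴.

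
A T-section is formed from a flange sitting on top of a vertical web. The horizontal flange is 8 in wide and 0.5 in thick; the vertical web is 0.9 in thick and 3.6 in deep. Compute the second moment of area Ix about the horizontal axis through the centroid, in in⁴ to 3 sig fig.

Ix ≈ 11.1 in⁴

Treat the section as a set of non-overlapping primitives; coordinates are from the bounding-box lower-left.
Flange: 8 × 0.5, A = 4 in², y = 3.85 in, Ī = 0.083333 in⁴.
Web: 0.9 × 3.6, A = 3.24 in², y = 1.8 in, Ī = 3.4992 in⁴.
Centroid: ȳ = ΣA·y / ΣA = 2.9326 in.
Transfer each piece to the horizontal axis through the centroid using Ī + A·d² with d = y − 2.9326:
  flange: d = 0.9174 in → contributes +3.4498 in⁴
  web: d = -1.1326 in → contributes +7.6554 in⁴
Total I = 11.105 in⁴.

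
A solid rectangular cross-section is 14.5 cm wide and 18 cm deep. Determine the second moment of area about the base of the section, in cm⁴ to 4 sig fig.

I_base ≈ 2.819 × 10⁴ cm⁴

The section: 14.5 × 18, A = 261 cm², y = 9 cm, Ī = 7 047 cm⁴.
Transfer it to the bottom edge using Ī + A·d² with d = y − 0:
  the section: d = 9 cm → contributes +28 188 cm⁴
Total I = 28 188 cm⁴.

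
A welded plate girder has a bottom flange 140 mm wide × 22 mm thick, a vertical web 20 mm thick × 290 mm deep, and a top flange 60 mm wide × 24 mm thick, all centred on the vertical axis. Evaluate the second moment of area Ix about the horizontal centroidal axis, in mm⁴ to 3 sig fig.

Ix ≈ 1.45 × 10⁸ mm⁴

Decompose the section into non-overlapping parts with the origin at the bottom-left of its bounding rectangle.
Bottom plate: 140 × 22, A = 3 080 mm², y = 11 mm, Ī = 124 227 mm⁴.
Web plate: 20 × 290, A = 5 800 mm², y = 167 mm, Ī = 40 648 333 mm⁴.
Top plate: 60 × 24, A = 1 440 mm², y = 324 mm, Ī = 69 120 mm⁴.
Centroid: ȳ = ΣA·y / ΣA = 142.35 mm.
Transfer each piece to the horizontal centroidal axis using Ī + A·d² with d = y − 142.35:
  bottom plate: d = -131.35 mm → contributes +53 261 979 mm⁴
  web plate: d = 24.651 mm → contributes +44 172 876 mm⁴
  top plate: d = 181.65 mm → contributes +47 585 009 mm⁴
Total I = 145 019 864 mm⁴.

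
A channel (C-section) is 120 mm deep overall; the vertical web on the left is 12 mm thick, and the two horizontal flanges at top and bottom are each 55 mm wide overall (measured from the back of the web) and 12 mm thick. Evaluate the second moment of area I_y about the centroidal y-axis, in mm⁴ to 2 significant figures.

I_y ≈ 6.3 × 10⁵ mm⁴

Treat the section as a set of non-overlapping primitives; coordinates are from the bounding-box lower-left.
Web: 12 × 120, A = 1 440 mm², x = 6 mm, Ī = 17 280 mm⁴.
Top flange (beyond web): 43 × 12, A = 516 mm², x = 33.5 mm, Ī = 79 507 mm⁴.
Bottom flange (beyond web): 43 × 12, A = 516 mm², x = 33.5 mm, Ī = 79 507 mm⁴.
Centroid: x̄ = ΣA·x / ΣA = 17.48 mm.
Transfer each piece to the centroidal y-axis using Ī + A·d² with d = x − 17.48:
  web: d = -11.48 mm → contributes +207 077 mm⁴
  top flange (beyond web): d = 16.02 mm → contributes +211 924 mm⁴
  bottom flange (beyond web): d = 16.02 mm → contributes +211 924 mm⁴
Total I = 630 925 mm⁴.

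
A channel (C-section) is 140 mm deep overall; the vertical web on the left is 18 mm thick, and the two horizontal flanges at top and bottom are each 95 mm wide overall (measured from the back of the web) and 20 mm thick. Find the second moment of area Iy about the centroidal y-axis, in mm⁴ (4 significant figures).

Iy ≈ 4.717 × 10⁶ mm⁴

Split into non-overlapping primitives; take the origin at the lower-left of the bounding box.
Web: 18 × 140, A = 2 520 mm², x = 9 mm, Ī = 68 040 mm⁴.
Top flange (beyond web): 77 × 20, A = 1 540 mm², x = 56.5 mm, Ī = 760 888 mm⁴.
Bottom flange (beyond web): 77 × 20, A = 1 540 mm², x = 56.5 mm, Ī = 760 888 mm⁴.
Centroid: x̄ = ΣA·x / ΣA = 35.125 mm.
Transfer each piece to the centroidal y-axis using Ī + A·d² with d = x − 35.125:
  web: d = -26.125 mm → contributes +1 787 979 mm⁴
  top flange (beyond web): d = 21.375 mm → contributes +1 464 500 mm⁴
  bottom flange (beyond web): d = 21.375 mm → contributes +1 464 500 mm⁴
Total I = 4 716 979 mm⁴.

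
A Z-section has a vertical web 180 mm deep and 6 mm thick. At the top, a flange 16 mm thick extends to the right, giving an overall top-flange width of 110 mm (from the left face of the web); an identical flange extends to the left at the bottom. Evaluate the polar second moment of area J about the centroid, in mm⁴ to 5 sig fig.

Treat the section as a set of non-overlapping primitives; coordinates are from the bounding-box lower-left.
Web: 6 × 180, A = 1 080 mm², y = 90 mm, Ī = 2 916 000 mm⁴.
Top flange (beyond web): 104 × 16, A = 1 664 mm², y = 172 mm, Ī = 35498.67 mm⁴.
Bottom flange (beyond web): 104 × 16, A = 1 664 mm², y = 8 mm, Ī = 35498.67 mm⁴.
Centroid: ȳ = ΣA·y / ΣA = 90 mm.
Transfer each piece to the centroidal x-axis using Ī + A·d² with d = y − 90:
  web: d = 0 mm → contributes +2 916 000 mm⁴
  top flange (beyond web): d = 82 mm → contributes +11 224 235 mm⁴
  bottom flange (beyond web): d = -82 mm → contributes +11 224 235 mm⁴
Total I = 25 364 469 mm⁴.
For the y-axis: x̄ = 107 mm.
Repeating about the centroidal y-axis gives I_y = 13 070 077 mm⁴.
Polar second moment: J = I_x + I_y = 38 434 547 mm⁴.

J ≈ 3.8435 × 10⁷ mm⁴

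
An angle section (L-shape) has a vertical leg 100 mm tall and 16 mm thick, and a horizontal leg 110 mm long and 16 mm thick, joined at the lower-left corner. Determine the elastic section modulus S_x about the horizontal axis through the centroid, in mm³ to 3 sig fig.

Split into non-overlapping primitives; take the origin at the lower-left of the bounding box.
Vertical leg: 16 × 100, A = 1 600 mm², y = 50 mm, Ī = 1 333 333 mm⁴.
Horizontal leg (remainder): 94 × 16, A = 1 504 mm², y = 8 mm, Ī = 32 085 mm⁴.
Centroid: ȳ = ΣA·y / ΣA = 29.649 mm.
Transfer each piece to the horizontal axis through the centroid using Ī + A·d² with d = y − 29.649:
  vertical leg: d = 20.351 mm → contributes +1 995 963 mm⁴
  horizontal leg (remainder): d = -21.649 mm → contributes +737 010 mm⁴
Total I = 2 732 973 mm⁴.
Extreme fibre distance c = 70.351 mm; S = I/c = 38 848 mm³.

S_x ≈ 3.88 × 10⁴ mm³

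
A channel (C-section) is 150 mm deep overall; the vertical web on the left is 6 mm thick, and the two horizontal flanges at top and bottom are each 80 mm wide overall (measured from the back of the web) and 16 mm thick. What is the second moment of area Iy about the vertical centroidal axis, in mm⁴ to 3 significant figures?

Treat the section as a set of non-overlapping primitives; coordinates are from the bounding-box lower-left.
Web: 6 × 150, A = 900 mm², x = 3 mm, Ī = 2 700 mm⁴.
Top flange (beyond web): 74 × 16, A = 1 184 mm², x = 43 mm, Ī = 540 299 mm⁴.
Bottom flange (beyond web): 74 × 16, A = 1 184 mm², x = 43 mm, Ī = 540 299 mm⁴.
Centroid: x̄ = ΣA·x / ΣA = 31.984 mm.
Transfer each piece to the vertical centroidal axis using Ī + A·d² with d = x − 31.984:
  web: d = -28.984 mm → contributes +758 770 mm⁴
  top flange (beyond web): d = 11.016 mm → contributes +683 977 mm⁴
  bottom flange (beyond web): d = 11.016 mm → contributes +683 977 mm⁴
Total I = 2 126 725 mm⁴.

Iy ≈ 2.13 × 10⁶ mm⁴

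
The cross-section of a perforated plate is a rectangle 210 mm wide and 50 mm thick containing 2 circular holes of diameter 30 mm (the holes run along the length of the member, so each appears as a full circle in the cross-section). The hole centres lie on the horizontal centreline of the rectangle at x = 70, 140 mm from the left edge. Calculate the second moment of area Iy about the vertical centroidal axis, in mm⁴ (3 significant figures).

Iy ≈ 3.68 × 10⁷ mm⁴

Treat the section as a set of non-overlapping primitives; coordinates are from the bounding-box lower-left.
Plate: 210 × 50, A = 10 500 mm², x = 105 mm, Ī = 38 587 500 mm⁴.
Hole 1 (subtracted): ⌀30, A = 706.86 mm², x = 70 mm, Ī = 39 761 mm⁴.
Hole 2 (subtracted): ⌀30, A = 706.86 mm², x = 140 mm, Ī = 39 761 mm⁴.
By symmetry the centroid is at mid-width, x̄ = 105 mm.
Transfer each piece to the vertical centroidal axis using Ī + A·d² with d = x − 105:
  plate: d = 0 mm → contributes +38 587 500 mm⁴
  hole 1: d = -35 mm → contributes −905 662 mm⁴
  hole 2: d = 35 mm → contributes −905 662 mm⁴
Total I = 36 776 175 mm⁴.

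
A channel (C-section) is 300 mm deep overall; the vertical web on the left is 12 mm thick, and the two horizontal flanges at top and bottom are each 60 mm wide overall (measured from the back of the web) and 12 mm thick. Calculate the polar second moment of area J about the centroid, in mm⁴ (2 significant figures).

Split into non-overlapping primitives; take the origin at the lower-left of the bounding box.
Web: 12 × 300, A = 3 600 mm², y = 150 mm, Ī = 27 000 000 mm⁴.
Top flange (beyond web): 48 × 12, A = 576 mm², y = 294 mm, Ī = 6 912 mm⁴.
Bottom flange (beyond web): 48 × 12, A = 576 mm², y = 6 mm, Ī = 6 912 mm⁴.
By symmetry the centroid is at mid-height, ȳ = 150 mm.
Transfer each piece to the centroidal x-axis using Ī + A·d² with d = y − 150:
  web: d = 0 mm → contributes +27 000 000 mm⁴
  top flange (beyond web): d = 144 mm → contributes +11 950 848 mm⁴
  bottom flange (beyond web): d = -144 mm → contributes +11 950 848 mm⁴
Total I = 50 901 696 mm⁴.
For the y-axis: x̄ = 13.27 mm.
Repeating about the centroidal y-axis gives I_y = 1 049 839 mm⁴.
Polar second moment: J = I_x + I_y = 51 951 535 mm⁴.

J ≈ 5.2 × 10⁷ mm⁴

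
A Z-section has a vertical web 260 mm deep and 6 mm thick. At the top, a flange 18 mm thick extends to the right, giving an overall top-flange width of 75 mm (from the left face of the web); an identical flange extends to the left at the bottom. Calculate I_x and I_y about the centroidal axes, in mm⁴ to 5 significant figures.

Break the section into simple shapes (no overlaps), measuring from the bottom-left corner of the bounding box.
Web: 6 × 260, A = 1 560 mm², y = 130 mm, Ī = 8 788 000 mm⁴.
Top flange (beyond web): 69 × 18, A = 1 242 mm², y = 251 mm, Ī = 33 534 mm⁴.
Bottom flange (beyond web): 69 × 18, A = 1 242 mm², y = 9 mm, Ī = 33 534 mm⁴.
Centroid: ȳ = ΣA·y / ΣA = 130 mm.
Transfer each piece to the centroidal x-axis using Ī + A·d² with d = y − 130:
  web: d = 0 mm → contributes +8 788 000 mm⁴
  top flange (beyond web): d = 121 mm → contributes +18 217 656 mm⁴
  bottom flange (beyond web): d = -121 mm → contributes +18 217 656 mm⁴
Total I = 45 223 312 mm⁴.
For the y-axis: x̄ = 72 mm.
Repeating about the centroidal y-axis gives I_y = 4 483 332 mm⁴.

I_x ≈ 4.5223 × 10⁷ mm⁴, I_y ≈ 4.4833 × 10⁶ mm⁴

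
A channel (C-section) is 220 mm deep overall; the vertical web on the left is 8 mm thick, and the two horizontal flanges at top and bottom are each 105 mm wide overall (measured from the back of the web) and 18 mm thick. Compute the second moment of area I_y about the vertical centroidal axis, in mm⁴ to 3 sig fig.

Treat the section as a set of non-overlapping primitives; coordinates are from the bounding-box lower-left.
Web: 8 × 220, A = 1 760 mm², x = 4 mm, Ī = 9386.7 mm⁴.
Top flange (beyond web): 97 × 18, A = 1 746 mm², x = 56.5 mm, Ī = 1 369 010 mm⁴.
Bottom flange (beyond web): 97 × 18, A = 1 746 mm², x = 56.5 mm, Ī = 1 369 010 mm⁴.
Centroid: x̄ = ΣA·x / ΣA = 38.907 mm.
Transfer each piece to the vertical centroidal axis using Ī + A·d² with d = x − 38.907:
  web: d = -34.907 mm → contributes +2 153 908 mm⁴
  top flange (beyond web): d = 17.593 mm → contributes +1 909 439 mm⁴
  bottom flange (beyond web): d = 17.593 mm → contributes +1 909 439 mm⁴
Total I = 5 972 785 mm⁴.

I_y ≈ 5.97 × 10⁶ mm⁴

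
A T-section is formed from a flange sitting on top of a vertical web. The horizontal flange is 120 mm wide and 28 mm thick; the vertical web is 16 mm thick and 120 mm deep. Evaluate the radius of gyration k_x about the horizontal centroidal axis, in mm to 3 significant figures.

Break the section into simple shapes (no overlaps), measuring from the bottom-left corner of the bounding box.
Flange: 120 × 28, A = 3 360 mm², y = 134 mm, Ī = 219 520 mm⁴.
Web: 16 × 120, A = 1 920 mm², y = 60 mm, Ī = 2 304 000 mm⁴.
Centroid: ȳ = ΣA·y / ΣA = 107.09 mm.
Transfer each piece to the horizontal centroidal axis using Ī + A·d² with d = y − 107.09:
  flange: d = 26.909 mm → contributes +2 652 493 mm⁴
  web: d = -47.091 mm → contributes +6 561 703 mm⁴
Total I = 9 214 196 mm⁴.
Radius of gyration: k = √(I/A) = √(9 214 196 / 5 280) = 41.775 mm.

k_x ≈ 41.8 mm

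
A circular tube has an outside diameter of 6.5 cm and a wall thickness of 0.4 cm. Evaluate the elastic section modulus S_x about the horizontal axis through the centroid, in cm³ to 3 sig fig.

S_x ≈ 11.0 cm³

Treat the section as a set of non-overlapping primitives; coordinates are from the bounding-box lower-left.
Outer circle: ⌀6.5, A = 33.183 cm², y = 3.25 cm, Ī = 87.624 cm⁴.
Bore (subtracted): ⌀5.7, A = 25.518 cm², y = 3.25 cm, Ī = 51.817 cm⁴.
By symmetry the centroid is at mid-height, ȳ = 3.25 cm.
All pieces are centred on the horizontal axis through the centroid, so I = ΣĪ (holes subtracted) = 35.807 cm⁴.
Extreme fibre distance c = 3.25 cm; S = I/c = 11.018 cm³.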